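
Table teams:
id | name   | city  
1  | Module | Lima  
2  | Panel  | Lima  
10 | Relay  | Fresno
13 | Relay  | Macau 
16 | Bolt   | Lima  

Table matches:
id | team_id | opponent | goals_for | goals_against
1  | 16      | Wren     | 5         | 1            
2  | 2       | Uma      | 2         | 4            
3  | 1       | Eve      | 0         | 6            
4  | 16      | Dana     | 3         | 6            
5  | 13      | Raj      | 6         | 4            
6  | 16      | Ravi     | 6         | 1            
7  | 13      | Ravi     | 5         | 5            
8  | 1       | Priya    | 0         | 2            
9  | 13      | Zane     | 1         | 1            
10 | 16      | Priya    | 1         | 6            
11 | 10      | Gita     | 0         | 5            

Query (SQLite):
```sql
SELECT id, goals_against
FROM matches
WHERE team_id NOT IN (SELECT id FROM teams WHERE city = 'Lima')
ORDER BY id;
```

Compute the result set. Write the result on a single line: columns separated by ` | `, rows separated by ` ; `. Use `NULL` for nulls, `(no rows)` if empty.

5 | 4 ; 7 | 5 ; 9 | 1 ; 11 | 5

Inner query: teams.id where city = 'Lima'.
Outer: keep matches rows whose team_id is not in that set.
Inner query → {1, 2, 16}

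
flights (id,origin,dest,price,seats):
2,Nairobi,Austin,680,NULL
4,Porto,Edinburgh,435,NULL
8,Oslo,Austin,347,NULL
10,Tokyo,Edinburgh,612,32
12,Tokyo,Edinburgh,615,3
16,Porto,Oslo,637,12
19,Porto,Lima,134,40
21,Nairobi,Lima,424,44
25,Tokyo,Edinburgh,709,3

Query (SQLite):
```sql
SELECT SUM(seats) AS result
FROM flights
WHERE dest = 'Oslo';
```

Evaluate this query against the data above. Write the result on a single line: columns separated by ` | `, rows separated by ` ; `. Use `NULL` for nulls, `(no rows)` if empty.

Rows where dest='Oslo' → seats values: [12].
SUM of non-NULL values = 12.

12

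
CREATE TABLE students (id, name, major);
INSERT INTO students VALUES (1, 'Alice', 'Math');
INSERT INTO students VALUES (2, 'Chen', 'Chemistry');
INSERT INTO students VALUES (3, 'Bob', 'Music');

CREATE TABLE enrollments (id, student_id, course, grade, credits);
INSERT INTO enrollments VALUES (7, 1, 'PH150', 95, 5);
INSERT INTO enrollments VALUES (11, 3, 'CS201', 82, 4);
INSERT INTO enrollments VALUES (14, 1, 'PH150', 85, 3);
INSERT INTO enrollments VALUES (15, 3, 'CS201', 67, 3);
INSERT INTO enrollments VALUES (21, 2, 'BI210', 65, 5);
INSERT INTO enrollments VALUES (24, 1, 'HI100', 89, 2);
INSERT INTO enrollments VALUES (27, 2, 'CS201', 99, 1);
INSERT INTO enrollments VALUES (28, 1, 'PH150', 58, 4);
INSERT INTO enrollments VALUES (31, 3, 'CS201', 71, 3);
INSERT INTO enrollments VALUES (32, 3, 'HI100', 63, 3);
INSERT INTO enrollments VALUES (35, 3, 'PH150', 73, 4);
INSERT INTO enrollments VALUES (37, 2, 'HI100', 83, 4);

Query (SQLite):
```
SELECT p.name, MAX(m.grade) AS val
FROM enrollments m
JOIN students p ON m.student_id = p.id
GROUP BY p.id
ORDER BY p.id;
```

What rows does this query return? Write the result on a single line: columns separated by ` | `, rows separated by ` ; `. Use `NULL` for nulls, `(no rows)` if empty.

Join each enrollments row to its students via student_id.
Group joined rows by students.id; compute MAX(m.grade) per group.
  1: ids {7, 14, 24, 28} → MAX(m.grade)=95
  2: ids {21, 27, 37} → MAX(m.grade)=99
  3: ids {11, 15, 31, 32, 35} → MAX(m.grade)=82

Alice | 95 ; Chen | 99 ; Bob | 82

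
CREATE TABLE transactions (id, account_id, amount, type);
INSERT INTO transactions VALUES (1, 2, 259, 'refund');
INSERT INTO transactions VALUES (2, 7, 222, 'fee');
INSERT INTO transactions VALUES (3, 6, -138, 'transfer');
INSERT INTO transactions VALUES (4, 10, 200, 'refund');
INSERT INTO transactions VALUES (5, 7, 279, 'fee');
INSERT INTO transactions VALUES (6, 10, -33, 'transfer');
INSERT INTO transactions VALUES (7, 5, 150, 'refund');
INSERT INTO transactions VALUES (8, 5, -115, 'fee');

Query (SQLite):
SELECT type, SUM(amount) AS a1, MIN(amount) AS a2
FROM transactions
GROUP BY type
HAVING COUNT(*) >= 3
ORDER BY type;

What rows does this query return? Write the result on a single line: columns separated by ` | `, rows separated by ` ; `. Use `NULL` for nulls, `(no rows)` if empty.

Group transactions by type.
Per group compute: SUM(amount), MIN(amount).
HAVING: drop groups with fewer than 3 rows.
  fee: ids {2, 5, 8} → SUM(amount)=386, MIN(amount)=-115
  refund: ids {1, 4, 7} → SUM(amount)=609, MIN(amount)=150
  transfer: ids {3, 6} → SUM(amount)=-171, MIN(amount)=-138

fee | 386 | -115 ; refund | 609 | 150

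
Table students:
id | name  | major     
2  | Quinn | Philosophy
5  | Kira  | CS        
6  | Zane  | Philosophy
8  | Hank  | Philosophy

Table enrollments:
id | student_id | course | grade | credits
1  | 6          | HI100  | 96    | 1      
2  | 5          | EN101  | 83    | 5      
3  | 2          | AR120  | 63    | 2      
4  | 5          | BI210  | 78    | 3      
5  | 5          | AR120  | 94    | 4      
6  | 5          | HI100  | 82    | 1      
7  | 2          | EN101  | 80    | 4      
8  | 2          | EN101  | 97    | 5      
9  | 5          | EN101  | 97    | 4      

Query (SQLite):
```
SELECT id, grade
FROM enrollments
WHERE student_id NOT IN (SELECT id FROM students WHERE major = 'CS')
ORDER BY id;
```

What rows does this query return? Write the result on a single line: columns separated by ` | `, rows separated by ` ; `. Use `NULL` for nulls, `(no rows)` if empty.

Inner query: students.id where major = 'CS'.
Outer: keep enrollments rows whose student_id is not in that set.
Inner query → {5}

1 | 96 ; 3 | 63 ; 7 | 80 ; 8 | 97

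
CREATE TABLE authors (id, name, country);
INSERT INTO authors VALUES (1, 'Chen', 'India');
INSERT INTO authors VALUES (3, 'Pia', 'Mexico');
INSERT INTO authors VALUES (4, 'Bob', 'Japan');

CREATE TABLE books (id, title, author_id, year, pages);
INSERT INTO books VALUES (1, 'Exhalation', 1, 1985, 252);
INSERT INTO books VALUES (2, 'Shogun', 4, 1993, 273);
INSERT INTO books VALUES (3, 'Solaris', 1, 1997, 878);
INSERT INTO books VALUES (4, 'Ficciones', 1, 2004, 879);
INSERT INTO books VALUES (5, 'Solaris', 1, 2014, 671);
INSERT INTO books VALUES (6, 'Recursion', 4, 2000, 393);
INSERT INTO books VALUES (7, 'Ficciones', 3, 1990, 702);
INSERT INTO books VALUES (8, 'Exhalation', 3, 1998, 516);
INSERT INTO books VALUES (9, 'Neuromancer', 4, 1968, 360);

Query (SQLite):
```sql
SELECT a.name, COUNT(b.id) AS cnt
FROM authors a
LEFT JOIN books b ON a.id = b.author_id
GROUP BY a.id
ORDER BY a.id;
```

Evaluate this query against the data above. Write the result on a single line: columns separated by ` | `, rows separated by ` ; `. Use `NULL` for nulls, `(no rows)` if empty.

Chen | 4 ; Pia | 2 ; Bob | 3

LEFT JOIN keeps every authors row; unmatched ones get NULL for books columns.
Group by authors.id and compute COUNT(b.id). COUNT(col) of an all-NULL group is 0.
  1: ids {1, 3, 4, 5} → COUNT(b.id)=4
  3: ids {7, 8} → COUNT(b.id)=2
  4: ids {2, 6, 9} → COUNT(b.id)=3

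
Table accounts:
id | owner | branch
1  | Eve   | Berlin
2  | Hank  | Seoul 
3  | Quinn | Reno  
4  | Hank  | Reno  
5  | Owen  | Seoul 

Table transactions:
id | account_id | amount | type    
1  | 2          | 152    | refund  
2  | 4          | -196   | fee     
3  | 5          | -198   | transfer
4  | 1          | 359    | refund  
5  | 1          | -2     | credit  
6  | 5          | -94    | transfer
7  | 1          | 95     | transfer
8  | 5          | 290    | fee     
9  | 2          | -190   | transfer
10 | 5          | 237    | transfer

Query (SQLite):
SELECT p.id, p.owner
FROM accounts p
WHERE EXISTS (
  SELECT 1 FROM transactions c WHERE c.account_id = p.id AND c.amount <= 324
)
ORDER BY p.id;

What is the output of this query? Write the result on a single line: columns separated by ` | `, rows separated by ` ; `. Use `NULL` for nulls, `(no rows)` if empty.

For each accounts row, check whether any transactions with matching account_id has amount <= 324.
Keep rows where that is true.

1 | Eve ; 2 | Hank ; 4 | Hank ; 5 | Owen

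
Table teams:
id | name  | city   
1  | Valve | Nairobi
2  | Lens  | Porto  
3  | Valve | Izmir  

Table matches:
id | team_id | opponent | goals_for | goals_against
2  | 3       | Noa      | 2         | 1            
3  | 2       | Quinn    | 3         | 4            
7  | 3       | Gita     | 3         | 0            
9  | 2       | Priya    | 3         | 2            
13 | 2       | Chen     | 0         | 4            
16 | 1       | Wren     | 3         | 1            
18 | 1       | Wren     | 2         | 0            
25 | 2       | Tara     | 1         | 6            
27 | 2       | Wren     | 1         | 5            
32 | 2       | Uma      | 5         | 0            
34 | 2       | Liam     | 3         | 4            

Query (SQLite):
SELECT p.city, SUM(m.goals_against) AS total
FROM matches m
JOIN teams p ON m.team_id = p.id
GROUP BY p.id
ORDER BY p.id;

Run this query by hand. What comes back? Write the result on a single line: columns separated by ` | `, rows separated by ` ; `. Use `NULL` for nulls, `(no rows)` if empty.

Nairobi | 1 ; Porto | 25 ; Izmir | 1

Join each matches row to its teams via team_id.
Group joined rows by teams.id; compute SUM(m.goals_against) per group.
  1: ids {16, 18} → SUM(m.goals_against)=1
  2: ids {3, 9, 13, 25, 27, 32, 34} → SUM(m.goals_against)=25
  3: ids {2, 7} → SUM(m.goals_against)=1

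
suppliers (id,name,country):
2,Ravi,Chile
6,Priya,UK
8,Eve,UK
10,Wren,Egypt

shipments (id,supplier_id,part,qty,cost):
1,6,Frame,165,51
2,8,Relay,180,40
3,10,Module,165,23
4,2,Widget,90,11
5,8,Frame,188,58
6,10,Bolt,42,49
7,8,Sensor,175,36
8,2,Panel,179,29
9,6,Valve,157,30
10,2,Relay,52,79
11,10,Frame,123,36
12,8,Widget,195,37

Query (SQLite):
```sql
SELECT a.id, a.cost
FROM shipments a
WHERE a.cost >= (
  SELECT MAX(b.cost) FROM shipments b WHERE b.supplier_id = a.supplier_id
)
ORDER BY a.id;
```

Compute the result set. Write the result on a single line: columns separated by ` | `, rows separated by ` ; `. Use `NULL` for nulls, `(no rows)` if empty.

For each shipments row a, compute MAX(cost) over rows sharing a.supplier_id.
Keep row a if a.cost >= that per-group MAX.
  supplier_id=2: MAX(cost) = 79
  supplier_id=6: MAX(cost) = 51
  supplier_id=8: MAX(cost) = 58
  supplier_id=10: MAX(cost) = 49

1 | 51 ; 5 | 58 ; 6 | 49 ; 10 | 79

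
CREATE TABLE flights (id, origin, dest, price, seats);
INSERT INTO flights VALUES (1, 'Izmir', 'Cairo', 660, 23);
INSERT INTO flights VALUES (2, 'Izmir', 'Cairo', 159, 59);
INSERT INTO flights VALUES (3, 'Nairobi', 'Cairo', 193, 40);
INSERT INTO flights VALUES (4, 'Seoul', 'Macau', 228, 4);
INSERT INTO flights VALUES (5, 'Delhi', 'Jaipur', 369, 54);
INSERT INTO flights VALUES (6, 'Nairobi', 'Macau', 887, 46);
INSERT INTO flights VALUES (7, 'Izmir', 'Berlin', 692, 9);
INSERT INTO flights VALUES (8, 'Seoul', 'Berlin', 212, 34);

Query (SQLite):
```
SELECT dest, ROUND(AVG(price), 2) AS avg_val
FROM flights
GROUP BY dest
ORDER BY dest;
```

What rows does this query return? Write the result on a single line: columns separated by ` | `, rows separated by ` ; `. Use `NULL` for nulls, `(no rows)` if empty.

Berlin | 452 ; Cairo | 337.33 ; Jaipur | 369 ; Macau | 557.5

Partition flights by dest; compute ROUND(AVG(price), 2) within each group.
  Berlin: ids {7, 8} → ROUND(AVG(price), 2)=452
  Cairo: ids {1, 2, 3} → ROUND(AVG(price), 2)=337.33
  Jaipur: ids {5} → ROUND(AVG(price), 2)=369
  Macau: ids {4, 6} → ROUND(AVG(price), 2)=557.5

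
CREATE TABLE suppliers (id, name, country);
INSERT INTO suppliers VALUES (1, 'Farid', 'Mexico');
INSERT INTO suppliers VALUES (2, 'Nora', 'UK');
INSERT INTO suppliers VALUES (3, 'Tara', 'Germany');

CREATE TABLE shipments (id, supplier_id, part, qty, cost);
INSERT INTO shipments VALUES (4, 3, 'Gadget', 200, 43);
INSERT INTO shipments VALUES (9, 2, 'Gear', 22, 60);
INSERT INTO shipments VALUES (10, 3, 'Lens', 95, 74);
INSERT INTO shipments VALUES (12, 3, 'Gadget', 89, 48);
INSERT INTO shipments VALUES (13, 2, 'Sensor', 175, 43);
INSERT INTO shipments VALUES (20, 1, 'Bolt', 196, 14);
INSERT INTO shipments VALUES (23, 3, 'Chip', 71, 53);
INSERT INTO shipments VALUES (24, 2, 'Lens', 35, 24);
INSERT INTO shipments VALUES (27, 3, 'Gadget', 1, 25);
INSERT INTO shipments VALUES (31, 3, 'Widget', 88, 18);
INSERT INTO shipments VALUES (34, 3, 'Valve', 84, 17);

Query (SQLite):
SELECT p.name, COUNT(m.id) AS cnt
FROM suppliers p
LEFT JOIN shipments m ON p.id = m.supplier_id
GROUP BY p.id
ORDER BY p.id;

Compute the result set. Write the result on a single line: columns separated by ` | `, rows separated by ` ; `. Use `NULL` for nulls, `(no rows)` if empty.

Farid | 1 ; Nora | 3 ; Tara | 7

LEFT JOIN keeps every suppliers row; unmatched ones get NULL for shipments columns.
Group by suppliers.id and compute COUNT(m.id). COUNT(col) of an all-NULL group is 0.
  1: ids {20} → COUNT(m.id)=1
  2: ids {9, 13, 24} → COUNT(m.id)=3
  3: ids {4, 10, 12, 23, 27, 31, 34} → COUNT(m.id)=7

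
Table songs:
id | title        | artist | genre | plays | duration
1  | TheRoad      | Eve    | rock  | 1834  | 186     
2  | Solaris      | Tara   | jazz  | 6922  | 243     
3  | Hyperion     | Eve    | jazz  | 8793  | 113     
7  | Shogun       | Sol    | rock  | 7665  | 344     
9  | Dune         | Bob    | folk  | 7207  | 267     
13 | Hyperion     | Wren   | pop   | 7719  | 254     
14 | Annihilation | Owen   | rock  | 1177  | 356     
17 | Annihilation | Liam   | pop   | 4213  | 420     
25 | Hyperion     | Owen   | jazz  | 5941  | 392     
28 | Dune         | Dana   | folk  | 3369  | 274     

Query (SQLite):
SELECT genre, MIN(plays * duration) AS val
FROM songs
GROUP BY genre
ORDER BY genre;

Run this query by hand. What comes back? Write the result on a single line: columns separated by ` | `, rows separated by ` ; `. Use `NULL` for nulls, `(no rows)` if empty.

For each row compute plays * duration.
Group by genre; take MIN of the expression per group.
  folk: ids {9, 28} → MIN(plays * duration)=923106
  jazz: ids {2, 3, 25} → MIN(plays * duration)=993609
  pop: ids {13, 17} → MIN(plays * duration)=1769460
  rock: ids {1, 7, 14} → MIN(plays * duration)=341124

folk | 923106 ; jazz | 993609 ; pop | 1769460 ; rock | 341124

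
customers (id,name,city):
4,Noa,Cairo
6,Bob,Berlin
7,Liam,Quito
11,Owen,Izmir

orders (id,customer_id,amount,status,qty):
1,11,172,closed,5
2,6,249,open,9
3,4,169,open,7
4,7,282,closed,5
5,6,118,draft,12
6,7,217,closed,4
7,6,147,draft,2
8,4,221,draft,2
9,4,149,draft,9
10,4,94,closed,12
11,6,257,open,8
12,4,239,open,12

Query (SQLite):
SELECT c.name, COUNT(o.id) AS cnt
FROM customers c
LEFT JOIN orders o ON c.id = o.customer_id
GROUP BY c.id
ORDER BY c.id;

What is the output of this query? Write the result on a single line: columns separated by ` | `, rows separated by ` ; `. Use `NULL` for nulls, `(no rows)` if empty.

Noa | 5 ; Bob | 4 ; Liam | 2 ; Owen | 1

LEFT JOIN keeps every customers row; unmatched ones get NULL for orders columns.
Group by customers.id and compute COUNT(o.id). COUNT(col) of an all-NULL group is 0.
  4: ids {3, 8, 9, 10, 12} → COUNT(o.id)=5
  6: ids {2, 5, 7, 11} → COUNT(o.id)=4
  7: ids {4, 6} → COUNT(o.id)=2
  11: ids {1} → COUNT(o.id)=1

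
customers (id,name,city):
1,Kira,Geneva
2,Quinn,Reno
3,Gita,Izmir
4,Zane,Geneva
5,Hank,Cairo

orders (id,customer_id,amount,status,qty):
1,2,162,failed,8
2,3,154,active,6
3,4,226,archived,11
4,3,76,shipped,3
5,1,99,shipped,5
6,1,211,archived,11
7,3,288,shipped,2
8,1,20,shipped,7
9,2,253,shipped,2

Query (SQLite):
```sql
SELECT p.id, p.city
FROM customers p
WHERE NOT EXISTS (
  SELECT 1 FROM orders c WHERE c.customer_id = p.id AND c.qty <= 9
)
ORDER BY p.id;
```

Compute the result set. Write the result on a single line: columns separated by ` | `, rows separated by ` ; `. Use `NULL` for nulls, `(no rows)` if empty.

4 | Geneva ; 5 | Cairo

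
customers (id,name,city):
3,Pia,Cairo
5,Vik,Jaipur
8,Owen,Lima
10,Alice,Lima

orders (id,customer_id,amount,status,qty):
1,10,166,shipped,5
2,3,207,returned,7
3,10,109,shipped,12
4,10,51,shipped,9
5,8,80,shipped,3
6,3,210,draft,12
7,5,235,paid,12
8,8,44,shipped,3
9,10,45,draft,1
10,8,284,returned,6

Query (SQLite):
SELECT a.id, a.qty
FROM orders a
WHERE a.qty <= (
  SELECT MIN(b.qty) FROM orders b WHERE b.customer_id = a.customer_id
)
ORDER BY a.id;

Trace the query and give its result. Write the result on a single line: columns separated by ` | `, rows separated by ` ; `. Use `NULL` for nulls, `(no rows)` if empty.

2 | 7 ; 5 | 3 ; 7 | 12 ; 8 | 3 ; 9 | 1

For each orders row a, compute MIN(qty) over rows sharing a.customer_id.
Keep row a if a.qty <= that per-group MIN.
  customer_id=3: MIN(qty) = 7
  customer_id=5: MIN(qty) = 12
  customer_id=8: MIN(qty) = 3
  customer_id=10: MIN(qty) = 1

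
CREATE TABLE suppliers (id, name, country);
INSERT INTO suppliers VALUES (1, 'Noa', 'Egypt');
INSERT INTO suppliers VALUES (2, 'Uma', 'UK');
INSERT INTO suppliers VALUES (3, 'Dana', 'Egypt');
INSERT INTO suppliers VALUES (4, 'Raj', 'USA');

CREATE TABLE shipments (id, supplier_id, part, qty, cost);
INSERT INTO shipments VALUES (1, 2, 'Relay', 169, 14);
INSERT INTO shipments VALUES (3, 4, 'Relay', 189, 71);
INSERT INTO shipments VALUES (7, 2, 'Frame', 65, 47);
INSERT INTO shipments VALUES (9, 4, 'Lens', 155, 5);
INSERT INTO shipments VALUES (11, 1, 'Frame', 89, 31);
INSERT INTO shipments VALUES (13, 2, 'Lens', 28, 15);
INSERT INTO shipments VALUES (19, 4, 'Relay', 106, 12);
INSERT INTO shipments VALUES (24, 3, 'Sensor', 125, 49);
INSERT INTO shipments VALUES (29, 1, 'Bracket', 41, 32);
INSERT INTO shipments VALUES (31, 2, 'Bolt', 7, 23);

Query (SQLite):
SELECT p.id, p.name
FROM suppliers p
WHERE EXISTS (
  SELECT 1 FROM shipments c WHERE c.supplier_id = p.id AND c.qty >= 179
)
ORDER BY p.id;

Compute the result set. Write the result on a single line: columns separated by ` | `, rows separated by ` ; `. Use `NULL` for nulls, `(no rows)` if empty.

4 | Raj

For each suppliers row, check whether any shipments with matching supplier_id has qty >= 179.
Keep rows where that is true.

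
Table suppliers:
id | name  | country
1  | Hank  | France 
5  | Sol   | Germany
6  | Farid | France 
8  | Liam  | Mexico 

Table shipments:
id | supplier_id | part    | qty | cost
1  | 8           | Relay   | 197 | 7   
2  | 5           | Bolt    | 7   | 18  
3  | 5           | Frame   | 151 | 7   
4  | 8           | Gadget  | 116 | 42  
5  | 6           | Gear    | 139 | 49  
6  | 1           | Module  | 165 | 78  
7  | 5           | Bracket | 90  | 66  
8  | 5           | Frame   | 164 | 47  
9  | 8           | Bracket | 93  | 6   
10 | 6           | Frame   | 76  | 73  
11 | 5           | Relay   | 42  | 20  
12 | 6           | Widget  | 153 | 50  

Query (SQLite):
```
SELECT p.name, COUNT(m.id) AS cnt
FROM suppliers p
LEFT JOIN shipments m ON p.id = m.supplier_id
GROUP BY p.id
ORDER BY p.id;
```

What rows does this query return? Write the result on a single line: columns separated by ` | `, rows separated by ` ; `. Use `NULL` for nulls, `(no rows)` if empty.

LEFT JOIN keeps every suppliers row; unmatched ones get NULL for shipments columns.
Group by suppliers.id and compute COUNT(m.id). COUNT(col) of an all-NULL group is 0.
  1: ids {6} → COUNT(m.id)=1
  5: ids {2, 3, 7, 8, 11} → COUNT(m.id)=5
  6: ids {5, 10, 12} → COUNT(m.id)=3
  8: ids {1, 4, 9} → COUNT(m.id)=3

Hank | 1 ; Sol | 5 ; Farid | 3 ; Liam | 3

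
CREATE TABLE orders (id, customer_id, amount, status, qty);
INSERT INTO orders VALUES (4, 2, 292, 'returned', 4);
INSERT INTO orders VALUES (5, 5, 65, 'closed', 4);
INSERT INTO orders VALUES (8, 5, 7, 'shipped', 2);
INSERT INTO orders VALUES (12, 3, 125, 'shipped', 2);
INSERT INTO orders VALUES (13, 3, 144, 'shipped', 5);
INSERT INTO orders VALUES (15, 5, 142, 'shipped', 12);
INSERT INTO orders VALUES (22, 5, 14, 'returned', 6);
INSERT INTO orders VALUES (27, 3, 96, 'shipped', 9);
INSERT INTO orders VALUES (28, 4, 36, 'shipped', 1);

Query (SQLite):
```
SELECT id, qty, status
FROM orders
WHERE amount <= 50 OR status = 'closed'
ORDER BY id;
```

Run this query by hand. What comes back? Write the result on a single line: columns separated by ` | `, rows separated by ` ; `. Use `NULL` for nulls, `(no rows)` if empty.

amount <= 50: ids {8, 22, 28}
status = 'closed': ids {5}
Combine with OR.

5 | 4 | closed ; 8 | 2 | shipped ; 22 | 6 | returned ; 28 | 1 | shipped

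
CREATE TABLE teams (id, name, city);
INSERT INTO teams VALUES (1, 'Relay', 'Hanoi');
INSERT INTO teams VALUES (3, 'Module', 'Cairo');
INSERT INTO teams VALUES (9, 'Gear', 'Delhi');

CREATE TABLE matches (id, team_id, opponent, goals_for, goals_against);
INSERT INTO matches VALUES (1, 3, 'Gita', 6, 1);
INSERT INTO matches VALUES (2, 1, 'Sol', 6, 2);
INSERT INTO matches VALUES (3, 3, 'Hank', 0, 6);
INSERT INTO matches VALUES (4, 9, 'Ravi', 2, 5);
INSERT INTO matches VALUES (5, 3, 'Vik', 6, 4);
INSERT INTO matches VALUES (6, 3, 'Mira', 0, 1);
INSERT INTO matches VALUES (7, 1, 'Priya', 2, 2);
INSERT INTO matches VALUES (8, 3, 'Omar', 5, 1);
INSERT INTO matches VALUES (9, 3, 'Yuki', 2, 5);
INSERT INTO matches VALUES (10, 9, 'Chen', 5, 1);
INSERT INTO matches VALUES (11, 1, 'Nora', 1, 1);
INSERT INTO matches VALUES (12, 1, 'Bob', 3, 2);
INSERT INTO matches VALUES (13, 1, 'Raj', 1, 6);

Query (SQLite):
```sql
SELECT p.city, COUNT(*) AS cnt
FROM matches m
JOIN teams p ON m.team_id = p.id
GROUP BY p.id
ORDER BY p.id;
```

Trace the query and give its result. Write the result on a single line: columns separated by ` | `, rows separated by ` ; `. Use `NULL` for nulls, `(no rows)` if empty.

Hanoi | 5 ; Cairo | 6 ; Delhi | 2

Join each matches row to its teams via team_id.
Group joined rows by teams.id; compute COUNT(*) per group.
  1: ids {2, 7, 11, 12, 13} → COUNT(*)=5
  3: ids {1, 3, 5, 6, 8, 9} → COUNT(*)=6
  9: ids {4, 10} → COUNT(*)=2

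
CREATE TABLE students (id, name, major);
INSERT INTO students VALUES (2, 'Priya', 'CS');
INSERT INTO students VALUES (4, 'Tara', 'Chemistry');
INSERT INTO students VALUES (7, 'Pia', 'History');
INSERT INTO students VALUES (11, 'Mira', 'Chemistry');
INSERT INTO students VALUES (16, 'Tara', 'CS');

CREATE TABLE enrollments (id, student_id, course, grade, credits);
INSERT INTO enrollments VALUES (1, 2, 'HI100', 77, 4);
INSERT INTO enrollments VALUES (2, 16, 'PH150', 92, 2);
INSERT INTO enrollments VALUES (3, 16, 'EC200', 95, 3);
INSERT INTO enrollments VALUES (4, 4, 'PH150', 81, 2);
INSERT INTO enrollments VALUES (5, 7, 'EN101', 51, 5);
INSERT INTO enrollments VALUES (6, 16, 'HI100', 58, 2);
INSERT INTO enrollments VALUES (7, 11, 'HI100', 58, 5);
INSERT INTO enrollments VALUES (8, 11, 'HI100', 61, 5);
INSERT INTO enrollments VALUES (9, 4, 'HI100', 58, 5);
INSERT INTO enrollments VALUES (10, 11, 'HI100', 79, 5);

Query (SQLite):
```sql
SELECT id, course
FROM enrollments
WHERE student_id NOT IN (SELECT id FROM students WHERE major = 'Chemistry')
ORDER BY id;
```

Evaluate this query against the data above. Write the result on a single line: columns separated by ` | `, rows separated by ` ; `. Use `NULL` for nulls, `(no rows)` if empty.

1 | HI100 ; 2 | PH150 ; 3 | EC200 ; 5 | EN101 ; 6 | HI100

Inner query: students.id where major = 'Chemistry'.
Outer: keep enrollments rows whose student_id is not in that set.
Inner query → {4, 11}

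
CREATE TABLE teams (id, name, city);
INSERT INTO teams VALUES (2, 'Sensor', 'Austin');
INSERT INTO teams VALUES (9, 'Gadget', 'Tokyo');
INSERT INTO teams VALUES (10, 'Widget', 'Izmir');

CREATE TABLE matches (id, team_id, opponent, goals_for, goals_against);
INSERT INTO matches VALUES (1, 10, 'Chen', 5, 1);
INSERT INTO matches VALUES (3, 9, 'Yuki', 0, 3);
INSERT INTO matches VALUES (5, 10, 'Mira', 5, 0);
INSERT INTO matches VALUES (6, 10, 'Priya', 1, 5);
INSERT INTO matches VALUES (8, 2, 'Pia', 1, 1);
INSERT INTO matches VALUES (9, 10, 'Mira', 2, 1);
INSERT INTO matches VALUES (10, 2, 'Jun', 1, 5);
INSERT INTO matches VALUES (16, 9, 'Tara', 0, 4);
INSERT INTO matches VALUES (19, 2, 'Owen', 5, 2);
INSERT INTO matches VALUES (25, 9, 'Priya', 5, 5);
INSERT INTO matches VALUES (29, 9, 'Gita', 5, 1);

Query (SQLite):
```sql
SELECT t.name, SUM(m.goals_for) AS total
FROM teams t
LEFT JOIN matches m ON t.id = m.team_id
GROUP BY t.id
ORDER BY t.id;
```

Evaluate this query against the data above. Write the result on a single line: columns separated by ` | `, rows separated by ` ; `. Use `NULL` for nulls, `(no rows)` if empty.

LEFT JOIN keeps every teams row; unmatched ones get NULL for matches columns.
Group by teams.id and compute SUM(m.goals_for). SUM over an all-NULL group is NULL.
  2: ids {8, 10, 19} → SUM(m.goals_for)=7
  9: ids {3, 16, 25, 29} → SUM(m.goals_for)=10
  10: ids {1, 5, 6, 9} → SUM(m.goals_for)=13

Sensor | 7 ; Gadget | 10 ; Widget | 13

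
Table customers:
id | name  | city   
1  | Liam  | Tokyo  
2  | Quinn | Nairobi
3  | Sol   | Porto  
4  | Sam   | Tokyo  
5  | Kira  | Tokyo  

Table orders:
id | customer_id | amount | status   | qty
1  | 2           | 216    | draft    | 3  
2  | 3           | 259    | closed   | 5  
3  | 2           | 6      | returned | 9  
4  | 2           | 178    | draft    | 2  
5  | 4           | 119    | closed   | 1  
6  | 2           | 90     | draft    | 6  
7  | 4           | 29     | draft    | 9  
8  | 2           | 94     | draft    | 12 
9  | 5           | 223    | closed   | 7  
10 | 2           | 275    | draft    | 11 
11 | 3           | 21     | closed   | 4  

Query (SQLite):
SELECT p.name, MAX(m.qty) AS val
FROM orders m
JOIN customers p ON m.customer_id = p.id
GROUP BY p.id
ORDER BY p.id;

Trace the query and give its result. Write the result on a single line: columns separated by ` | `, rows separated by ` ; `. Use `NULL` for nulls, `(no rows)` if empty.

Quinn | 12 ; Sol | 5 ; Sam | 9 ; Kira | 7

Join each orders row to its customers via customer_id.
Group joined rows by customers.id; compute MAX(m.qty) per group.
  2: ids {1, 3, 4, 6, 8, 10} → MAX(m.qty)=12
  3: ids {2, 11} → MAX(m.qty)=5
  4: ids {5, 7} → MAX(m.qty)=9
  5: ids {9} → MAX(m.qty)=7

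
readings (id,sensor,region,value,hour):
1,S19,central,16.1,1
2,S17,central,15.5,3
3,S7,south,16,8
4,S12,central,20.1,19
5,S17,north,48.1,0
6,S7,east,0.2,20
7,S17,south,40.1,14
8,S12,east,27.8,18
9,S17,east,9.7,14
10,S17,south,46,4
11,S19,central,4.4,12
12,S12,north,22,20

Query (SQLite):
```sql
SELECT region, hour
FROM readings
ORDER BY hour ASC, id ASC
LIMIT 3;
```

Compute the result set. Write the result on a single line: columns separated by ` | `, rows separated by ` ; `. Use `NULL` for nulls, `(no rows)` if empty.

Sort by hour asc, tiebreak id asc: (0, id=5), (1, id=1), (3, id=2), (4, id=10), (8, id=3), (12, id=11) …. Take first 3.

north | 0 ; central | 1 ; central | 3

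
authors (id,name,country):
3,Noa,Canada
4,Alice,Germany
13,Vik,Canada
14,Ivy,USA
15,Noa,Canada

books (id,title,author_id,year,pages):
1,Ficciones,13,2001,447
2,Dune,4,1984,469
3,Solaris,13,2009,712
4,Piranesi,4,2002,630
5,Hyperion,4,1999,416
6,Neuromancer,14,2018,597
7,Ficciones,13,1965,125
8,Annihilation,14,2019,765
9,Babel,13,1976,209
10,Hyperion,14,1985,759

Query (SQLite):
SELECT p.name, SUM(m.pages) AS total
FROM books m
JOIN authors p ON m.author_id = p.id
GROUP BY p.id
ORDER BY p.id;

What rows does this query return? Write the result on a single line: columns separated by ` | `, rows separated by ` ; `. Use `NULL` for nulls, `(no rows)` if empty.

Alice | 1515 ; Vik | 1493 ; Ivy | 2121

Join each books row to its authors via author_id.
Group joined rows by authors.id; compute SUM(m.pages) per group.
  4: ids {2, 4, 5} → SUM(m.pages)=1515
  13: ids {1, 3, 7, 9} → SUM(m.pages)=1493
  14: ids {6, 8, 10} → SUM(m.pages)=2121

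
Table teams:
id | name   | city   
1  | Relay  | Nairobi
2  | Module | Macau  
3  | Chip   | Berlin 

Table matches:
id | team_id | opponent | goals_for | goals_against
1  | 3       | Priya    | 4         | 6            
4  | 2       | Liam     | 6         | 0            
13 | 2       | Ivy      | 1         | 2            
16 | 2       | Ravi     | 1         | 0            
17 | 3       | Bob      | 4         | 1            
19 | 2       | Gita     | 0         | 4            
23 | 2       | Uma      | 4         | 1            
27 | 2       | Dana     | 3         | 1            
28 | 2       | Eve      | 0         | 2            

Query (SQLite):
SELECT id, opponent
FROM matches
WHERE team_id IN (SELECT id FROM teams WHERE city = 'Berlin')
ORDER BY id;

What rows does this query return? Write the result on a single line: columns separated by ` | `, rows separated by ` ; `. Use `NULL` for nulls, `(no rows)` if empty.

Inner query: teams.id where city = 'Berlin'.
Outer: keep matches rows whose team_id is in that set.
Inner query → {3}

1 | Priya ; 17 | Bob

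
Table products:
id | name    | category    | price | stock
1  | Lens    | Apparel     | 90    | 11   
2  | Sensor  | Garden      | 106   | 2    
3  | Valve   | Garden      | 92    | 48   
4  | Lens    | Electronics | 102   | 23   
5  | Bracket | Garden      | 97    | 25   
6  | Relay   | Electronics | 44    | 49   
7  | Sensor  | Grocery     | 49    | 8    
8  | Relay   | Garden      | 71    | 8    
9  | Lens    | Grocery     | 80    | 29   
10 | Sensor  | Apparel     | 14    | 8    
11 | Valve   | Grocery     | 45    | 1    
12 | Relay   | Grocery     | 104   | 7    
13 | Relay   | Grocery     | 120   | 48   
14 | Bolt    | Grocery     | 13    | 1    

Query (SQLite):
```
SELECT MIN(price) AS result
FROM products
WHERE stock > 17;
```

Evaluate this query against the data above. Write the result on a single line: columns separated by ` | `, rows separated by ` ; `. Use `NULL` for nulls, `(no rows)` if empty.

44

Rows where stock > 17 → price values: [92, 102, 97, 44, 80, 120].
MIN of non-NULL values = 44.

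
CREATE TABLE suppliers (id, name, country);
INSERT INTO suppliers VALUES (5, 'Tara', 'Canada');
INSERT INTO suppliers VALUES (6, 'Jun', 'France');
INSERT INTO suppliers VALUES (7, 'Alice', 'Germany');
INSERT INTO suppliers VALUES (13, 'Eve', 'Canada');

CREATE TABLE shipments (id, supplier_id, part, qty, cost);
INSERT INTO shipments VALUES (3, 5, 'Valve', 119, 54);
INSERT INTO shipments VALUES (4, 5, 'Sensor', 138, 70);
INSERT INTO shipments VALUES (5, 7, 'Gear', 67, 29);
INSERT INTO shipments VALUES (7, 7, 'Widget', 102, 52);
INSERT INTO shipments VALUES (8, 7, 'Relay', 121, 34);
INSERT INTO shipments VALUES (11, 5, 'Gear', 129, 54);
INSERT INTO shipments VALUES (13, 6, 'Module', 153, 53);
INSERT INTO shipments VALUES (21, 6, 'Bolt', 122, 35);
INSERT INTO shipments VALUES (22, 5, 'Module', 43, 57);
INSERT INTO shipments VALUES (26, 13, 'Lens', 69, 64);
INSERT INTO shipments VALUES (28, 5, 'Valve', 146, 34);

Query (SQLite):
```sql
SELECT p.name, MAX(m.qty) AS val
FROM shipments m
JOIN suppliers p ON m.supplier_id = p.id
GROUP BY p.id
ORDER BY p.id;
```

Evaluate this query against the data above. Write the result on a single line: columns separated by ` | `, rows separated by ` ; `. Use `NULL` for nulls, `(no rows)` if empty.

Tara | 146 ; Jun | 153 ; Alice | 121 ; Eve | 69

Join each shipments row to its suppliers via supplier_id.
Group joined rows by suppliers.id; compute MAX(m.qty) per group.
  5: ids {3, 4, 11, 22, 28} → MAX(m.qty)=146
  6: ids {13, 21} → MAX(m.qty)=153
  7: ids {5, 7, 8} → MAX(m.qty)=121
  13: ids {26} → MAX(m.qty)=69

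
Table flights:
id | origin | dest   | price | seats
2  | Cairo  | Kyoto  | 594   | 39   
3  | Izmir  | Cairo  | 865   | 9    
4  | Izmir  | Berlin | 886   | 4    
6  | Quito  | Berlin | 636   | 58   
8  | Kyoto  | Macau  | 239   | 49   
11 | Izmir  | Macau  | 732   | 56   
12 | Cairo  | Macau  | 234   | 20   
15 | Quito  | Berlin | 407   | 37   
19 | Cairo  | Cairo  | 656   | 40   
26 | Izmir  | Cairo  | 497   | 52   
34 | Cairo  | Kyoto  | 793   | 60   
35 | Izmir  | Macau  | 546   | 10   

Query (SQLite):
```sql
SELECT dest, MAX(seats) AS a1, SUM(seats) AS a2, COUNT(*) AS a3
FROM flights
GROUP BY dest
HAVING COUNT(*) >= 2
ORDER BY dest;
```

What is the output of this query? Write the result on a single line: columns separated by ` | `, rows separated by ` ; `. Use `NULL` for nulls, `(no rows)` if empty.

Berlin | 58 | 99 | 3 ; Cairo | 52 | 101 | 3 ; Kyoto | 60 | 99 | 2 ; Macau | 56 | 135 | 4

Group flights by dest.
Per group compute: MAX(seats), SUM(seats), COUNT(*).
HAVING: drop groups with fewer than 2 rows.
  Berlin: ids {4, 6, 15} → MAX(seats)=58, SUM(seats)=99, COUNT(*)=3
  Cairo: ids {3, 19, 26} → MAX(seats)=52, SUM(seats)=101, COUNT(*)=3
  Kyoto: ids {2, 34} → MAX(seats)=60, SUM(seats)=99, COUNT(*)=2
  Macau: ids {8, 11, 12, 35} → MAX(seats)=56, SUM(seats)=135, COUNT(*)=4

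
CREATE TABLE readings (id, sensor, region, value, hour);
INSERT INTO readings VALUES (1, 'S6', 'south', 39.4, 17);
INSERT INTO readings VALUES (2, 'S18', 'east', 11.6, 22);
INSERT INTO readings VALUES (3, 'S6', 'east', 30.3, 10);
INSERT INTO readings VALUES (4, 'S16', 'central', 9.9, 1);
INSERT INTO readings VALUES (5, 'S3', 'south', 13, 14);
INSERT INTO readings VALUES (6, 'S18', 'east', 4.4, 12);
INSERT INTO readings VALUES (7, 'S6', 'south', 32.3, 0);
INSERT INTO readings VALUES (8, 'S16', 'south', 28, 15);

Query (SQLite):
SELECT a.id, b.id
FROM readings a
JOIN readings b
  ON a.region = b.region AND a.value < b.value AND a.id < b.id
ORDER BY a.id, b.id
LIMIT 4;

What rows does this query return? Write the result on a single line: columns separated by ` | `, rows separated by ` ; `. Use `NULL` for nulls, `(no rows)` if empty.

2 | 3 ; 5 | 7 ; 5 | 8

Pairs (a,b) with same region, a.value < b.value, a.id < b.id.
region groups: central:{4} east:{2,3,6} south:{1,5,7,8}
Ordered by (a.id, b.id); first 4.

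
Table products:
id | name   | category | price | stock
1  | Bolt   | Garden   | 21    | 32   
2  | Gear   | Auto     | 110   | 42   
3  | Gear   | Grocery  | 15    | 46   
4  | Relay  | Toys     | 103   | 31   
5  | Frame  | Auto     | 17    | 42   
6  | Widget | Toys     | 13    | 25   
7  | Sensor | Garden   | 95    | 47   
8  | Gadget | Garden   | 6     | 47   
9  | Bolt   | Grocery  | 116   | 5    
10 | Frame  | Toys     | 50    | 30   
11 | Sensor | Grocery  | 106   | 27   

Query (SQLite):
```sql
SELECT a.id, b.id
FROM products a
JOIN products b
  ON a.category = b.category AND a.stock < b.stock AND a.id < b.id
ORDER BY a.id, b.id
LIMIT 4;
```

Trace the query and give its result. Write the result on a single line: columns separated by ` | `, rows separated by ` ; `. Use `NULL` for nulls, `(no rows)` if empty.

Pairs (a,b) with same category, a.stock < b.stock, a.id < b.id.
category groups: Auto:{2,5} Garden:{1,7,8} Grocery:{3,9,11} Toys:{4,6,10}
Ordered by (a.id, b.id); first 4.

1 | 7 ; 1 | 8 ; 6 | 10 ; 9 | 11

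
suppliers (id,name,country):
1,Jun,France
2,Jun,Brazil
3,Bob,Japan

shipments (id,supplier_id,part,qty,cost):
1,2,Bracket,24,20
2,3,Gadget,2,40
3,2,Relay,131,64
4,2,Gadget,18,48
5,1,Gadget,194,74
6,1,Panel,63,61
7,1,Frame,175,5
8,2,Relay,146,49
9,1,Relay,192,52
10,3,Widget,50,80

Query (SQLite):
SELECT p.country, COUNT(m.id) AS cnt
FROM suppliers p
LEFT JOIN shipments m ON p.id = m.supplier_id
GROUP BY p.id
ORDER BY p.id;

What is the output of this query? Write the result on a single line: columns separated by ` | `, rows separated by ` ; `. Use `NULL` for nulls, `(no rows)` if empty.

France | 4 ; Brazil | 4 ; Japan | 2

LEFT JOIN keeps every suppliers row; unmatched ones get NULL for shipments columns.
Group by suppliers.id and compute COUNT(m.id). COUNT(col) of an all-NULL group is 0.
  1: ids {5, 6, 7, 9} → COUNT(m.id)=4
  2: ids {1, 3, 4, 8} → COUNT(m.id)=4
  3: ids {2, 10} → COUNT(m.id)=2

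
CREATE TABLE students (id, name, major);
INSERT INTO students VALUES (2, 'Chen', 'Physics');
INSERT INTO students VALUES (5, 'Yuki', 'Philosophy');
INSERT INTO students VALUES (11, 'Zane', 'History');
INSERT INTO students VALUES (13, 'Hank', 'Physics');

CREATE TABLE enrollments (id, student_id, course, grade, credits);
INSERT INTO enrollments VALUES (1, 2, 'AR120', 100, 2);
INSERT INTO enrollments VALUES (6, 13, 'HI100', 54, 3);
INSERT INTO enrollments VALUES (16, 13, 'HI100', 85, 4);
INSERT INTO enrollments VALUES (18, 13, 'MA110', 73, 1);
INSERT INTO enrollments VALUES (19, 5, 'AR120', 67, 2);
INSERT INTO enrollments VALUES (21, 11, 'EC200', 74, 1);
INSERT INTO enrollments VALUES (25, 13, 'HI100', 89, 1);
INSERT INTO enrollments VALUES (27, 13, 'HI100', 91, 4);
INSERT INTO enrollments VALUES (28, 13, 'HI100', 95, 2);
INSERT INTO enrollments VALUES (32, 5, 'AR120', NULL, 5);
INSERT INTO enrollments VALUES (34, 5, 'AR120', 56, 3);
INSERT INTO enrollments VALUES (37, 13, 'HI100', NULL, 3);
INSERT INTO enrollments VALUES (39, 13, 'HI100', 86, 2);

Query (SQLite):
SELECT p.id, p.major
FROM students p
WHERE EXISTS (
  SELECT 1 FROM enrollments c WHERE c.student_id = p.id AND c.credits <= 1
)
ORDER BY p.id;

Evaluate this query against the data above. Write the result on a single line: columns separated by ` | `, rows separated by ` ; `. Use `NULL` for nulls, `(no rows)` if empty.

For each students row, check whether any enrollments with matching student_id has credits <= 1.
Keep rows where that is true.

11 | History ; 13 | Physics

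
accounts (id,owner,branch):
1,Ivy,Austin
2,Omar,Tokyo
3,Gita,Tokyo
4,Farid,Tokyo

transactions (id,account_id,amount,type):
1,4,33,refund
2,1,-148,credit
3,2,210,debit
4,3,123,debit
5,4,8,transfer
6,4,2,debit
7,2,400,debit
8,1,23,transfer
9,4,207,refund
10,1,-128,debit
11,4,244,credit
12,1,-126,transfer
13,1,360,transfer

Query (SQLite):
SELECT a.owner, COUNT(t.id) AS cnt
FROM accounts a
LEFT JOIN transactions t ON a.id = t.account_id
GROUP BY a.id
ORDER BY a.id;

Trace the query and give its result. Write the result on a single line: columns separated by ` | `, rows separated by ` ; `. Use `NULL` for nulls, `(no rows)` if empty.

Ivy | 5 ; Omar | 2 ; Gita | 1 ; Farid | 5

LEFT JOIN keeps every accounts row; unmatched ones get NULL for transactions columns.
Group by accounts.id and compute COUNT(t.id). COUNT(col) of an all-NULL group is 0.
  1: ids {2, 8, 10, 12, 13} → COUNT(t.id)=5
  2: ids {3, 7} → COUNT(t.id)=2
  3: ids {4} → COUNT(t.id)=1
  4: ids {1, 5, 6, 9, 11} → COUNT(t.id)=5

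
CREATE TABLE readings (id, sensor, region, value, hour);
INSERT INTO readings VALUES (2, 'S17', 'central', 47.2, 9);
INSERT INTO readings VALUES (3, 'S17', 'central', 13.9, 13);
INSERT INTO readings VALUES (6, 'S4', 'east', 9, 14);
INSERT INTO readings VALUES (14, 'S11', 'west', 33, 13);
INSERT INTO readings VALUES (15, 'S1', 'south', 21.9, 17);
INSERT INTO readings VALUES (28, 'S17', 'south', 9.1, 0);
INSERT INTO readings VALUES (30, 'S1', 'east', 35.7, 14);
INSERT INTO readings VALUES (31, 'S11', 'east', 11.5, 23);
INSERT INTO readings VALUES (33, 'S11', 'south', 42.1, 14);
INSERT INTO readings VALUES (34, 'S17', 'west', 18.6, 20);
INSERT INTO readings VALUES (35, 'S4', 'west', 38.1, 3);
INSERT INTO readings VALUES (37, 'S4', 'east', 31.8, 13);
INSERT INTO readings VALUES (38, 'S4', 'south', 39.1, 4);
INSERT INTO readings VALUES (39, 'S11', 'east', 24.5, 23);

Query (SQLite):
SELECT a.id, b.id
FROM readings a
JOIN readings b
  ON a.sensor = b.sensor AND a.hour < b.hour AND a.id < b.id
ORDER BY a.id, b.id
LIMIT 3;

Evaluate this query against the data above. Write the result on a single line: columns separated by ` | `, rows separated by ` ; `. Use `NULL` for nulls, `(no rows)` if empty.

2 | 3 ; 2 | 34 ; 3 | 34

Pairs (a,b) with same sensor, a.hour < b.hour, a.id < b.id.
sensor groups: S1:{15,30} S11:{14,31,33,39} S17:{2,3,28,34} S4:{6,35,37,38}
Ordered by (a.id, b.id); first 3.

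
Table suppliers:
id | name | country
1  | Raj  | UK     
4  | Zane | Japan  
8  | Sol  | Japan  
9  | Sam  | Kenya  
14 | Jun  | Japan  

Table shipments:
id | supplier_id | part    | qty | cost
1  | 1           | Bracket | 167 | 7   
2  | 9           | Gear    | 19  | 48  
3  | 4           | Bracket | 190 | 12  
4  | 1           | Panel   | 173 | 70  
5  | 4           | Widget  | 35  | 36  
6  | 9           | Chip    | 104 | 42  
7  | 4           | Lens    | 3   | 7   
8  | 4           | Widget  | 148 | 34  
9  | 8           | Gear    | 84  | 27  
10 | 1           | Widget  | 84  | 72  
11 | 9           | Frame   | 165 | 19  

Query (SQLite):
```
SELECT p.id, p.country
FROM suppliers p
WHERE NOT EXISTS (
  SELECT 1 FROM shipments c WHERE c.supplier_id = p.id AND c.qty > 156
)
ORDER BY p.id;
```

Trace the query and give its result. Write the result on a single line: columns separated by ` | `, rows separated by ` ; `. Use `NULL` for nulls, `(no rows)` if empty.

For each suppliers row, check whether any shipments with matching supplier_id has qty > 156.
Keep rows where that is false.

8 | Japan ; 14 | Japan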